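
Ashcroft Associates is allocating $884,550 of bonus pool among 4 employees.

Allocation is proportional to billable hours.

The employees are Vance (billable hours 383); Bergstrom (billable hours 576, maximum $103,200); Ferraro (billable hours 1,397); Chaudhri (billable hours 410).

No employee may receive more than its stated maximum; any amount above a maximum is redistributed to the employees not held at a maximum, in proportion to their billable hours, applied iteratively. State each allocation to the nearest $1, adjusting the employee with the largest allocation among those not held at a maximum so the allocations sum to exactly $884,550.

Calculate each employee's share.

Vance: $136,647; Bergstrom: $103,200; Ferraro: $498,423; Chaudhri: $146,280

Combined billable hours = 2,766.
Unconstrained shares: Vance 122,481.07; Bergstrom 184,201.30; Ferraro 446,752.11; Chaudhri 131,115.51.
Held at cap: Bergstrom ($103,200); residual $781,350 reallocated over remaining billable hours 2,190.
Shares after redistribution: Vance 136,647.05 → $136,647; Ferraro 498,422.81 → $498,423; Chaudhri 146,280.14 → $146,280.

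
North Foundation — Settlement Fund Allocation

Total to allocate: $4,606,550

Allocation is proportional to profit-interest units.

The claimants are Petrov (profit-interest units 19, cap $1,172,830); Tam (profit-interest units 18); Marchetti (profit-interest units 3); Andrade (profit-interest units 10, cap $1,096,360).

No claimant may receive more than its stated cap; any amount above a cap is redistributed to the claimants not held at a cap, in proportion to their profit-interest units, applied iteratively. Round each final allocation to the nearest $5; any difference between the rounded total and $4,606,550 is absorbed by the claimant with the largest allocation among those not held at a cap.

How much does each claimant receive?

Petrov: $1,172,830 · Tam: $2,003,450 · Marchetti: $333,910 · Andrade: $1,096,360

Combined profit-interest units = 50.
Pro-rata shares before constraints: Petrov 1,750,489.00; Tam 1,658,358.00; Marchetti 276,393.00; Andrade 921,310.00.
Cap binds for Petrov ($1,172,830); residual $3,433,720 reallocated over remaining profit-interest units 31.
Cap binds for Andrade ($1,096,360); residual $2,337,360 reallocated over remaining profit-interest units 21.
Shares after redistribution: Tam 2,003,451.43 → $2,003,450; Marchetti 333,908.57 → $333,910.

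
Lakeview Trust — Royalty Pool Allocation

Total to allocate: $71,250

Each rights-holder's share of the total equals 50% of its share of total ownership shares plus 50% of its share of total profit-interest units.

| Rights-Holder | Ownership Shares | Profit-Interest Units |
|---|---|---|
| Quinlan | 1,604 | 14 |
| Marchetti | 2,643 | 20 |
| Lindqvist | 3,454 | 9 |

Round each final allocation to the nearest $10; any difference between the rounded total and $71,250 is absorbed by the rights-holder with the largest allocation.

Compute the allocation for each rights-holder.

Ownership shares total 7,701; profit-interest units total 43.
Composite weights (50% ownership shares + 50% profit-interest units): Quinlan 0.2669; Marchetti 0.4042; Lindqvist 0.3289.
Proportional shares: Quinlan 19,018.98; Marchetti 28,796.35; Lindqvist 23,434.68.
After rounding ($10): Quinlan $19,020; Marchetti $28,800; Lindqvist $23,430. Sum = $71,250.
No rounding difference to absorb.

Quinlan: $19,020 · Marchetti: $28,800 · Lindqvist: $23,430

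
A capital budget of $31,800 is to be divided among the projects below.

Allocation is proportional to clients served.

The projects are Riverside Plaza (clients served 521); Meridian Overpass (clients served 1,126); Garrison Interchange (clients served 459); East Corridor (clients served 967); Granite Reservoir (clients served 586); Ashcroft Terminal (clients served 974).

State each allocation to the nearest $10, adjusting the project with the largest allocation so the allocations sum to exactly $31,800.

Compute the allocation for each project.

Sum of clients served: 4,633.
Raw shares: Riverside Plaza 521/4,633 × $31,800 = 3,576.04; Meridian Overpass 1,126/4,633 × $31,800 = 7,728.64; Garrison Interchange 459/4,633 × $31,800 = 3,150.49; East Corridor 967/4,633 × $31,800 = 6,637.30; Granite Reservoir 586/4,633 × $31,800 = 4,022.19; Ashcroft Terminal 974/4,633 × $31,800 = 6,685.34.
After rounding ($10): Riverside Plaza $3,580; Meridian Overpass $7,730; Garrison Interchange $3,150; East Corridor $6,640; Granite Reservoir $4,020; Ashcroft Terminal $6,690. Sum = $31,810.
Difference $31,800 − $31,810 = −$10 applied to largest allocation (Meridian Overpass): Meridian Overpass becomes $7,720.

Riverside Plaza: $3,580 · Meridian Overpass: $7,720 · Garrison Interchange: $3,150 · East Corridor: $6,640 · Granite Reservoir: $4,020 · Ashcroft Terminal: $6,690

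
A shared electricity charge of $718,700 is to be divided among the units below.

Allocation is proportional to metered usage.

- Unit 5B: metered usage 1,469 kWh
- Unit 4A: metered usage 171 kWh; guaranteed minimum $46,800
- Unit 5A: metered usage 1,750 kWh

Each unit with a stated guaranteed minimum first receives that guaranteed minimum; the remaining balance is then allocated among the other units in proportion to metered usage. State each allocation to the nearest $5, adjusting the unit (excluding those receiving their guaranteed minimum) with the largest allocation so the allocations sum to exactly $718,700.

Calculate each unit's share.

Unit 5B: $306,625; Unit 4A: $46,800; Unit 5A: $365,275

Fund the minimums — Unit 4A $46,800. Balance $671,900.
Balance split over remaining metered usage 3,219: Unit 5B 306,623.52 → $306,625; Unit 5A 365,276.48 → $365,275.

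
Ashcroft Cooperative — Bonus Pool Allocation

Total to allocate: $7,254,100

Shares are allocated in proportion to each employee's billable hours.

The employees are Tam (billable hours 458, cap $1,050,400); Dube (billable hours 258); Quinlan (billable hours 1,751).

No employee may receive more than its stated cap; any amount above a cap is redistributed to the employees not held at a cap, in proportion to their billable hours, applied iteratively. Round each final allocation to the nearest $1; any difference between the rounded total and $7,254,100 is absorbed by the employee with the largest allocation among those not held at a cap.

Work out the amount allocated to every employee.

Total billable hours = 2,467.
Pro-rata shares before constraints: Tam 1,346,727.93; Dube 758,637.13; Quinlan 5,148,734.94.
Cap binds for Tam ($1,050,400); remaining pool $6,203,700 reallocated over remaining billable hours 2,009.
Redistributed shares: Dube 796,692.19 → $796,692; Quinlan 5,407,007.81 → $5,407,008.

Tam: $1,050,400 · Dube: $796,692 · Quinlan: $5,407,008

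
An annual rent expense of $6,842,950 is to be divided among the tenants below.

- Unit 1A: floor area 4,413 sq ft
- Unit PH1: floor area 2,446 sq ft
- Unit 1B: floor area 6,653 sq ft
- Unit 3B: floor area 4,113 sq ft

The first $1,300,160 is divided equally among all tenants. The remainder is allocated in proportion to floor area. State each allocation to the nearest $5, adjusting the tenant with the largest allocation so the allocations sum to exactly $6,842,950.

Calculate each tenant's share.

$1,300,160 shared equally gives $325,040 per tenant.
Remainder $5,542,790 by floor area (total 17,625): Unit 1A 1,387,820.27 → $1,387,820; Unit PH1 769,229.18 → $769,230; Unit 1B 2,092,265.64 → $2,092,265; Unit 3B 1,293,474.91 → $1,293,475.
Totals: Unit 1A $325,040 + $1,387,820 = $1,712,860; Unit PH1 $325,040 + $769,230 = $1,094,270; Unit 1B $325,040 + $2,092,265 = $2,417,305; Unit 3B $325,040 + $1,293,475 = $1,618,515.

Unit 1A: $1,712,860 | Unit PH1: $1,094,270 | Unit 1B: $2,417,305 | Unit 3B: $1,618,515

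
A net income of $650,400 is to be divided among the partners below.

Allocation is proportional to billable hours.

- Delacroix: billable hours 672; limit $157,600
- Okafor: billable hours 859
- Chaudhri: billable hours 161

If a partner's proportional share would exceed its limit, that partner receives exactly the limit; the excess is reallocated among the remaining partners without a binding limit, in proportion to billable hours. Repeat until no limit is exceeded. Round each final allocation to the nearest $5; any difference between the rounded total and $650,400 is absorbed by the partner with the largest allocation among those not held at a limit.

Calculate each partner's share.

Delacroix: $157,600 · Okafor: $415,015 · Chaudhri: $77,785

Sum of billable hours: 1,692.
Proportional shares (ignoring caps): Delacroix 258,314.89; Okafor 330,197.16; Chaudhri 61,887.94.
Cap binds for Delacroix ($157,600); balance $492,800 reallocated over remaining billable hours 1,020.
Redistributed shares: Okafor 415,014.90 → $415,015; Chaudhri 77,785.10 → $77,785.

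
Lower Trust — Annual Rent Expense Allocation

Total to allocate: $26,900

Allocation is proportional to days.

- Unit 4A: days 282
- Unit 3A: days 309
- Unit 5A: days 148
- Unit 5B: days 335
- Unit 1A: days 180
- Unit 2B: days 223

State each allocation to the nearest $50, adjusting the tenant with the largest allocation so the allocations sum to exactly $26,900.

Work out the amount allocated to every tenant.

Total days = 1,477.
Proportional shares: Unit 4A 282/1,477 × $26,900 = 5,135.95; Unit 3A 309/1,477 × $26,900 = 5,627.69; Unit 5A 148/1,477 × $26,900 = 2,695.46; Unit 5B 335/1,477 × $26,900 = 6,101.22; Unit 1A 180/1,477 × $26,900 = 3,278.27; Unit 2B 223/1,477 × $26,900 = 4,061.41.
At nearest $50: Unit 4A $5,150; Unit 3A $5,650; Unit 5A $2,700; Unit 5B $6,100; Unit 1A $3,300; Unit 2B $4,050. Sum = $26,950.
Difference $26,900 − $26,950 = −$50 applied to largest allocation (Unit 5B): Unit 5B becomes $6,050.

Unit 4A: $5,150 · Unit 3A: $5,650 · Unit 5A: $2,700 · Unit 5B: $6,050 · Unit 1A: $3,300 · Unit 2B: $4,050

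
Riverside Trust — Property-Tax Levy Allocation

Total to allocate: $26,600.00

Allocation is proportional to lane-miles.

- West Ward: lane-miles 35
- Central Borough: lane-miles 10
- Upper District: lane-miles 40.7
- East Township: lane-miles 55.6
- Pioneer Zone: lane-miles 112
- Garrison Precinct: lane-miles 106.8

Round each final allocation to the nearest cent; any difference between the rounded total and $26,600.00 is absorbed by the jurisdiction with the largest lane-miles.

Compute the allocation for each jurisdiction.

Sum of lane-miles: 35 + 10 + 40.7 + 55.6 + 112 + 106.8 = 360.1.
Unrounded shares: West Ward 2,585.3929; Central Borough 738.6837; Upper District 3,006.4427; East Township 4,107.0814; Pioneer Zone 8,273.2574; Garrison Precinct 7,889.1419.
At nearest cent: West Ward $2,585.39; Central Borough $738.68; Upper District $3,006.44; East Township $4,107.08; Pioneer Zone $8,273.26; Garrison Precinct $7,889.14. Sum = $26,599.99.
Difference $26,600.00 − $26,599.99 = +$0.01 applied to largest lane-miles (Pioneer Zone): Pioneer Zone becomes $8,273.27.

West Ward: $2,585.39; Central Borough: $738.68; Upper District: $3,006.44; East Township: $4,107.08; Pioneer Zone: $8,273.27; Garrison Precinct: $7,889.14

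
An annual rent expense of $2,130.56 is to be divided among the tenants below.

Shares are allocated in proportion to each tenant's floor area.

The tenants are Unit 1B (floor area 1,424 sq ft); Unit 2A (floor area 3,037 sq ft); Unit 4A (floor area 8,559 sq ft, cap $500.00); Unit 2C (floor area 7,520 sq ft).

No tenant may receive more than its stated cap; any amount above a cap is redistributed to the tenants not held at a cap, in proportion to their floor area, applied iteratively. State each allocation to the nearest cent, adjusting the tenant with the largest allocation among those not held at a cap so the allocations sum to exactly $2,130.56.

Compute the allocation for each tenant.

Unit 1B: $193.80 · Unit 2A: $413.32 · Unit 4A: $500.00 · Unit 2C: $1,023.44

Floor area total: 20,540.
Unconstrained shares: Unit 1B 147.7078; Unit 2A 315.0200; Unit 4A 887.8025; Unit 2C 780.0298.
Capped: Unit 4A ($500.00); residual $1,630.56 reallocated over remaining floor area 11,981.
Redistributed shares: Unit 1B 193.8000 → $193.80; Unit 2A 413.3220 → $413.32; Unit 2C 1,023.4380 → $1,023.44.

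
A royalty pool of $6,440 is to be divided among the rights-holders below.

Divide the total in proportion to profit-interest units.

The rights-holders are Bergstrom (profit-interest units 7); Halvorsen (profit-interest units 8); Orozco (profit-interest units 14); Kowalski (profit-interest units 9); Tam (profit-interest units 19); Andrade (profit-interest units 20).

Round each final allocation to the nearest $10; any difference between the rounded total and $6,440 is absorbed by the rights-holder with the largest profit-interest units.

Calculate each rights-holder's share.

Bergstrom: $590; Halvorsen: $670; Orozco: $1,170; Kowalski: $750; Tam: $1,590; Andrade: $1,670

Profit-interest units total: 7 + 8 + 14 + 9 + 19 + 20 = 77.
Proportional shares: Bergstrom 585.45; Halvorsen 669.09; Orozco 1,170.91; Kowalski 752.73; Tam 1,589.09; Andrade 1,672.73.
Rounded to nearest $10: Bergstrom $590; Halvorsen $670; Orozco $1,170; Kowalski $750; Tam $1,590; Andrade $1,670. Sum = $6,440.
Rounded total matches; no reconciliation needed.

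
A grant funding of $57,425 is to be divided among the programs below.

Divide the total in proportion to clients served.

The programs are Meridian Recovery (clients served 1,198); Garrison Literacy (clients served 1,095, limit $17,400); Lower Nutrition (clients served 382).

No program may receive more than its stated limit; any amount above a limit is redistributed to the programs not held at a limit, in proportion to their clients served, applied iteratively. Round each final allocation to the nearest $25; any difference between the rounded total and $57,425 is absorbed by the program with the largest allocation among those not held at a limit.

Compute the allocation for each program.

Meridian Recovery: $30,350 | Garrison Literacy: $17,400 | Lower Nutrition: $9,675

Combined clients served = 2,675.
Pro-rata shares before constraints: Meridian Recovery 25,717.81; Garrison Literacy 23,506.68; Lower Nutrition 8,200.50.
Held at cap: Garrison Literacy ($17,400); residual $40,025 reallocated over remaining clients served 1,580.
Redistributed shares: Meridian Recovery 30,348.07 → $30,350; Lower Nutrition 9,676.93 → $9,675.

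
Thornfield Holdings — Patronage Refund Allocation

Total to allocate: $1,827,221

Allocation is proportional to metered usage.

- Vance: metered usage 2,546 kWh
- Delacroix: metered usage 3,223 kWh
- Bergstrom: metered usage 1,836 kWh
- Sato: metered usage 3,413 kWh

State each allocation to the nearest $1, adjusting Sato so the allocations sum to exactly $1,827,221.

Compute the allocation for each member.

Vance: $422,228; Delacroix: $534,501; Bergstrom: $304,482; Sato: $566,010

Total metered usage = 11,018.
Pro-rata amounts: Vance 2,546/11,018 × $1,827,221 = 422,227.69; Delacroix 3,223/11,018 × $1,827,221 = 534,501.11; Bergstrom 1,836/11,018 × $1,827,221 = 304,481.55; Sato 3,413/11,018 × $1,827,221 = 566,010.64.
Rounded to nearest $1: Vance $422,228; Delacroix $534,501; Bergstrom $304,482; Sato $566,011. Sum = $1,827,222.
Difference $1,827,221 − $1,827,222 = −$1 applied to Sato: Sato becomes $566,010.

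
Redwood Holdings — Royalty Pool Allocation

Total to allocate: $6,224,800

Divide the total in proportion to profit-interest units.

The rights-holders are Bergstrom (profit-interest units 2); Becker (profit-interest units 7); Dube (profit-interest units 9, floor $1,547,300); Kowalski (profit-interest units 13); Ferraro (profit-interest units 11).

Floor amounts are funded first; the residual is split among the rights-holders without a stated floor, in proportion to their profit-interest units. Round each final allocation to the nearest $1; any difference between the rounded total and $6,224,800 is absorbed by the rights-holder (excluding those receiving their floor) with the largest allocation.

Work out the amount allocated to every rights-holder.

Minimums first: Dube $1,547,300. Remaining pool $4,677,500.
Remaining pool split over remaining profit-interest units 33: Bergstrom 283,484.85 → $283,485; Becker 992,196.97 → $992,197; Kowalski 1,842,651.52 → $1,842,652; Ferraro 1,559,166.67 → $1,559,167.
Rounding difference −$1 applied to Kowalski → $1,842,651.

Bergstrom: $283,485; Becker: $992,197; Dube: $1,547,300; Kowalski: $1,842,651; Ferraro: $1,559,167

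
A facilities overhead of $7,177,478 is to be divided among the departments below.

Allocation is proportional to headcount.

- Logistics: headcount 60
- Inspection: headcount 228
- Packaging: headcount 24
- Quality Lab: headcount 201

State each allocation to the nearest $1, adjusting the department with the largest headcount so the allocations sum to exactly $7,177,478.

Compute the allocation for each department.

Total headcount = 60 + 228 + 24 + 201 = 513.
Raw shares: Logistics 839,471.11; Inspection 3,189,990.22; Packaging 335,788.44; Quality Lab 2,812,228.22.
After rounding ($1): Logistics $839,471; Inspection $3,189,990; Packaging $335,788; Quality Lab $2,812,228. Sum = $7,177,477.
Difference $7,177,478 − $7,177,477 = +$1 applied to largest headcount (Inspection): Inspection becomes $3,189,991.

Logistics: $839,471 | Inspection: $3,189,991 | Packaging: $335,788 | Quality Lab: $2,812,228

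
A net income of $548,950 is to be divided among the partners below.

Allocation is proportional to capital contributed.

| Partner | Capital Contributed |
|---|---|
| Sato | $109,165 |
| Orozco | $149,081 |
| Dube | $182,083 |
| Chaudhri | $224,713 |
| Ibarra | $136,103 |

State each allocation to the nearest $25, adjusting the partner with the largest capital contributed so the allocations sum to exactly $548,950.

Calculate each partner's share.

Sato: $74,800 | Orozco: $102,150 | Dube: $124,775 | Chaudhri: $153,975 | Ibarra: $93,250

Combined capital contributed = 109,165 + 149,081 + 182,083 + 224,713 + 136,103 = 801,145.
Unrounded shares: Sato 74,800.60; Orozco 102,151.31; Dube 124,764.51; Chaudhri 153,974.88; Ibarra 93,258.70.
After rounding ($25): Sato $74,800; Orozco $102,150; Dube $124,775; Chaudhri $153,975; Ibarra $93,250. Sum = $548,950.
Rounded total matches; no reconciliation needed.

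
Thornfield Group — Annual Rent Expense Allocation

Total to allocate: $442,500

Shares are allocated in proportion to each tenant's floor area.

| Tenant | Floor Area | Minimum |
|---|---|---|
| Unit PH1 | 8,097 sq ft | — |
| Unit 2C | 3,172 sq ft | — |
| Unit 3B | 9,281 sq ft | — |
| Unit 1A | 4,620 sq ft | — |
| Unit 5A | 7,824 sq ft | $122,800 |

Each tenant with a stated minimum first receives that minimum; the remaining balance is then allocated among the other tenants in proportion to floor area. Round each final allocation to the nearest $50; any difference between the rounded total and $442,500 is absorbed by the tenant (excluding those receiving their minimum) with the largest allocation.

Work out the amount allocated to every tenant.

Unit PH1: $102,850; Unit 2C: $40,300; Unit 3B: $117,850; Unit 1A: $58,700; Unit 5A: $122,800

Minimums first: Unit 5A $122,800. Residual $319,700.
Residual split over remaining floor area 25,170: Unit PH1 102,845.09 → $102,850; Unit 2C 40,289.57 → $40,300; Unit 3B 117,883.82 → $117,900; Unit 1A 58,681.53 → $58,700.
Rounding difference −$50 applied to Unit 3B → $117,850.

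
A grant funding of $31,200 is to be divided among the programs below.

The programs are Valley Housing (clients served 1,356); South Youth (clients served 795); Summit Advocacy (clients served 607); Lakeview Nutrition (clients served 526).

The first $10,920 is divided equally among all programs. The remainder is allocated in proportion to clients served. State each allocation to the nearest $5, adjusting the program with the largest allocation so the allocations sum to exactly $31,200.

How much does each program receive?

$10,920 shared equally gives $2,730 per program.
Remainder $20,280 by clients served (total 3,284): Valley Housing 8,373.84 → $8,375; South Youth 4,909.44 → $4,910; Summit Advocacy 3,748.47 → $3,750; Lakeview Nutrition 3,248.26 → $3,250.
Rounding difference −$5 on remainder applied to Valley Housing.
Totals: Valley Housing $2,730 + $8,370 = $11,100; South Youth $2,730 + $4,910 = $7,640; Summit Advocacy $2,730 + $3,750 = $6,480; Lakeview Nutrition $2,730 + $3,250 = $5,980.

Valley Housing: $11,100; South Youth: $7,640; Summit Advocacy: $6,480; Lakeview Nutrition: $5,980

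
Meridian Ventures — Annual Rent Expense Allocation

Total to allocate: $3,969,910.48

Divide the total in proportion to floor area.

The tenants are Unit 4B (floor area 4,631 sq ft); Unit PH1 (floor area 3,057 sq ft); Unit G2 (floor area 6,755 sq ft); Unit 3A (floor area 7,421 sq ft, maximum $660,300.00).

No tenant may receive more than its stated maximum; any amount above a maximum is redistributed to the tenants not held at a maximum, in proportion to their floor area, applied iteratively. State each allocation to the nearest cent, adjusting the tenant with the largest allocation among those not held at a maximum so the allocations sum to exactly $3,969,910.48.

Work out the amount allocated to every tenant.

Unit 4B: $1,061,192.70 | Unit PH1: $700,510.92 | Unit G2: $1,547,906.86 | Unit 3A: $660,300.00

Total floor area = 21,864.
Pro-rata shares before constraints: Unit 4B 840,864.2258; Unit PH1 555,068.4384; Unit G2 1,226,525.1231; Unit 3A 1,347,452.6926.
Held at cap: Unit 3A ($660,300.00); remaining pool $3,309,610.48 reallocated over remaining floor area 14,443.
Remaining shares: Unit 4B 1,061,192.6977 → $1,061,192.70; Unit PH1 700,510.9214 → $700,510.92; Unit G2 1,547,906.8609 → $1,547,906.86.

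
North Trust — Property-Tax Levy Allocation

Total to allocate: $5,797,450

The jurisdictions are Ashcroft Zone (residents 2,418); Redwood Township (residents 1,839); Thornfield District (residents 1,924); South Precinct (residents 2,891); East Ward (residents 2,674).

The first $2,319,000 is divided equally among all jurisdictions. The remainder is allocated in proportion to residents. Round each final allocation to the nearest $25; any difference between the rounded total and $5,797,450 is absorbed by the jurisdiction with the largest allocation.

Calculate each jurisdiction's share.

Ashcroft Zone: $1,179,875; Redwood Township: $1,008,400; Thornfield District: $1,033,575; South Precinct: $1,319,925; East Ward: $1,255,675

Equal tier: $2,319,000 ÷ 5 = $463,800 apiece.
Remainder $3,478,450 by residents (total 11,746): Ashcroft Zone 716,064.37 → $716,075; Redwood Township 544,599.83 → $544,600; Thornfield District 569,771.65 → $569,775; South Precinct 856,138.17 → $856,150; East Ward 791,875.98 → $791,875.
Rounding difference −$25 on remainder applied to South Precinct.
Totals: Ashcroft Zone $463,800 + $716,075 = $1,179,875; Redwood Township $463,800 + $544,600 = $1,008,400; Thornfield District $463,800 + $569,775 = $1,033,575; South Precinct $463,800 + $856,125 = $1,319,925; East Ward $463,800 + $791,875 = $1,255,675.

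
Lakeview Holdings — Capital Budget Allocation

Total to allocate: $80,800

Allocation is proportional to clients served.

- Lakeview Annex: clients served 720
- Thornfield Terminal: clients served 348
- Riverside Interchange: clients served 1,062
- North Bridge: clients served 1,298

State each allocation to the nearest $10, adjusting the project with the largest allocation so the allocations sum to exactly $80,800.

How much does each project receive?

Sum of clients served: 3,428.
Proportional shares: Lakeview Annex 720/3,428 × $80,800 = 16,970.83; Thornfield Terminal 348/3,428 × $80,800 = 8,202.57; Riverside Interchange 1,062/3,428 × $80,800 = 25,031.97; North Bridge 1,298/3,428 × $80,800 = 30,594.63.
Rounded to nearest $10: Lakeview Annex $16,970; Thornfield Terminal $8,200; Riverside Interchange $25,030; North Bridge $30,590. Sum = $80,790.
Difference $80,800 − $80,790 = +$10 applied to largest allocation (North Bridge): North Bridge becomes $30,600.

Lakeview Annex: $16,970 · Thornfield Terminal: $8,200 · Riverside Interchange: $25,030 · North Bridge: $30,600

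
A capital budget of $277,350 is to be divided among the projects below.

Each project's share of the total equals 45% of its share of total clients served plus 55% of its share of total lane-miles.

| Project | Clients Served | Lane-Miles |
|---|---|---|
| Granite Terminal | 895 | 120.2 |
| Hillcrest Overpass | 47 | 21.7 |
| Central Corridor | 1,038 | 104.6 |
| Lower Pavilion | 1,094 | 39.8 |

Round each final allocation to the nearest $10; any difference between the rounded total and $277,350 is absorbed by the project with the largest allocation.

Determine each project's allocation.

Clients served total 3,074; lane-miles total 286.3.
Blended shares (45% clients served + 55% lane-miles): Granite Terminal 0.3619; Hillcrest Overpass 0.0486; Central Corridor 0.3529; Lower Pavilion 0.2366.
Pro-rata amounts: Granite Terminal 100,381.24; Hillcrest Overpass 13,470.15; Central Corridor 97,875.41; Lower Pavilion 65,623.20.
Rounded to nearest $10: Granite Terminal $100,380; Hillcrest Overpass $13,470; Central Corridor $97,880; Lower Pavilion $65,620. Sum = $277,350.
Rounded total matches; no reconciliation needed.

Granite Terminal: $100,380 | Hillcrest Overpass: $13,470 | Central Corridor: $97,880 | Lower Pavilion: $65,620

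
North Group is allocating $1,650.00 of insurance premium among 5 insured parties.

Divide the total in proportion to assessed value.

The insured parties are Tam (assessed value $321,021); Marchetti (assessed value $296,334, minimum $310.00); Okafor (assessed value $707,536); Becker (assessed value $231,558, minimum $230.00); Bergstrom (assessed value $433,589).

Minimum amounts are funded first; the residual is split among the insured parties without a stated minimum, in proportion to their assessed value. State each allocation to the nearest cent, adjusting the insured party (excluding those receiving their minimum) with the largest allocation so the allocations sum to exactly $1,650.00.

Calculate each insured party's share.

Guaranteed amounts: Marchetti $310.00; Becker $230.00. Balance $1,110.00.
Balance split over remaining assessed value 1,462,146: Tam 243.7057 → $243.71; Okafor 537.1317 → $537.13; Bergstrom 329.1626 → $329.16.

Tam: $243.71 · Marchetti: $310.00 · Okafor: $537.13 · Becker: $230.00 · Bergstrom: $329.16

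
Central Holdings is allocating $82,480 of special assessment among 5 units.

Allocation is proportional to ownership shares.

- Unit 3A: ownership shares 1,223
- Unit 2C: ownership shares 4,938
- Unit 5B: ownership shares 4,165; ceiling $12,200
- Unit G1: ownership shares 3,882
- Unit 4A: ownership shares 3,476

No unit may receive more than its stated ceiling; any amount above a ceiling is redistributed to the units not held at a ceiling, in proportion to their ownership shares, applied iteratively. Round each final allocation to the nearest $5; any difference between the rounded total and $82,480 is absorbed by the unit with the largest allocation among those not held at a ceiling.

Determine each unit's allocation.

Sum of ownership shares: 17,684.
Pro-rata shares before constraints: Unit 3A 5,704.20; Unit 2C 23,031.34; Unit 5B 19,425.99; Unit G1 18,106.05; Unit 4A 16,212.42.
Capped: Unit 5B ($12,200); remaining pool $70,280 reallocated over remaining ownership shares 13,519.
Redistributed shares: Unit 3A 6,357.90 → $6,360; Unit 2C 25,670.73 → $25,670; Unit G1 20,181.00 → $20,180; Unit 4A 18,070.37 → $18,070.

Unit 3A: $6,360; Unit 2C: $25,670; Unit 5B: $12,200; Unit G1: $20,180; Unit 4A: $18,070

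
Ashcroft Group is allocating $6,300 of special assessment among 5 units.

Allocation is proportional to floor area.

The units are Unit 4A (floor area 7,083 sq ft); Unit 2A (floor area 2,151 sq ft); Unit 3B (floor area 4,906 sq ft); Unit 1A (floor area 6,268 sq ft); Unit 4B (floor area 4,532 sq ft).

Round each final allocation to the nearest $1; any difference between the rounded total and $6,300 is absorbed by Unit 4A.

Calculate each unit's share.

Unit 4A: $1,790 · Unit 2A: $543 · Unit 3B: $1,239 · Unit 1A: $1,583 · Unit 4B: $1,145

Total floor area = 24,940.
Pro-rata amounts: Unit 4A 7,083/24,940 × $6,300 = 1,789.21; Unit 2A 2,151/24,940 × $6,300 = 543.36; Unit 3B 4,906/24,940 × $6,300 = 1,239.29; Unit 1A 6,268/24,940 × $6,300 = 1,583.34; Unit 4B 4,532/24,940 × $6,300 = 1,144.81.
After rounding ($1): Unit 4A $1,789; Unit 2A $543; Unit 3B $1,239; Unit 1A $1,583; Unit 4B $1,145. Sum = $6,299.
Difference $6,300 − $6,299 = +$1 applied to Unit 4A: Unit 4A becomes $1,790.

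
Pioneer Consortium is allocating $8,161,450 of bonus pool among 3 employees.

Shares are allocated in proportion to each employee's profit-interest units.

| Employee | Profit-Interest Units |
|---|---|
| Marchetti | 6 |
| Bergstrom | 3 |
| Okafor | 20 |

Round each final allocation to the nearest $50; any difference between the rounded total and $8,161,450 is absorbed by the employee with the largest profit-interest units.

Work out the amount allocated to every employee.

Marchetti: $1,688,600; Bergstrom: $844,300; Okafor: $5,628,550

Total profit-interest units = 29.
Raw shares: Marchetti 6/29 × $8,161,450 = 1,688,575.86; Bergstrom 3/29 × $8,161,450 = 844,287.93; Okafor 20/29 × $8,161,450 = 5,628,586.21.
At nearest $50: Marchetti $1,688,600; Bergstrom $844,300; Okafor $5,628,600. Sum = $8,161,500.
Difference $8,161,450 − $8,161,500 = −$50 applied to largest profit-interest units (Okafor): Okafor becomes $5,628,550.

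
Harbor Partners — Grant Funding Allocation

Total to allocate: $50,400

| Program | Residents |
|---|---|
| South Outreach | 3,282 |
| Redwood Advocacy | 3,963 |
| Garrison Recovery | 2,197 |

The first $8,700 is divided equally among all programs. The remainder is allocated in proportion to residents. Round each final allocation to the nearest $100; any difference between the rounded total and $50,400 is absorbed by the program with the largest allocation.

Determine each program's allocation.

$8,700 shared equally gives $2,900 per program.
Remainder $41,700 by residents (total 9,442): South Outreach 14,494.75 → $14,500; Redwood Advocacy 17,502.34 → $17,500; Garrison Recovery 9,702.91 → $9,700.
Totals: South Outreach $2,900 + $14,500 = $17,400; Redwood Advocacy $2,900 + $17,500 = $20,400; Garrison Recovery $2,900 + $9,700 = $12,600.

South Outreach: $17,400 · Redwood Advocacy: $20,400 · Garrison Recovery: $12,600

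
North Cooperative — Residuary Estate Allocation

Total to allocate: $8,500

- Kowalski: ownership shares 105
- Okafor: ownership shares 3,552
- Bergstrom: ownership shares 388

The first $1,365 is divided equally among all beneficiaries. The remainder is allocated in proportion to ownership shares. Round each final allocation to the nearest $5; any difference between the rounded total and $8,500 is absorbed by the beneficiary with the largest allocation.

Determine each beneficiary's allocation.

$1,365 shared equally gives $455 per beneficiary.
Remainder $7,135 by ownership shares (total 4,045): Kowalski 185.21 → $185; Okafor 6,265.39 → $6,265; Bergstrom 684.40 → $685.
Totals: Kowalski $455 + $185 = $640; Okafor $455 + $6,265 = $6,720; Bergstrom $455 + $685 = $1,140.

Kowalski: $640 · Okafor: $6,720 · Bergstrom: $1,140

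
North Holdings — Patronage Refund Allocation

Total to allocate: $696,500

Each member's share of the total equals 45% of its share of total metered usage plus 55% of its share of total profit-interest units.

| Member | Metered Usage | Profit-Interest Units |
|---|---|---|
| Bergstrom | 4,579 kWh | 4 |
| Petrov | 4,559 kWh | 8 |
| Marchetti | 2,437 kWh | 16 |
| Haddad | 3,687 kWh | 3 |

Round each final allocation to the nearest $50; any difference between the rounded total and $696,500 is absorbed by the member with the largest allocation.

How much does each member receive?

Totals — metered usage 15,262, profit-interest units 31.
Composite weights (45% metered usage + 55% profit-interest units): Bergstrom 0.2060; Petrov 0.2764; Marchetti 0.3557; Haddad 0.1619.
Pro-rata amounts: Bergstrom 143,464.75; Petrov 192,483.05; Marchetti 247,763.09; Haddad 112,789.11.
At nearest $50: Bergstrom $143,450; Petrov $192,500; Marchetti $247,750; Haddad $112,800. Sum = $696,500.
Sum already equals the total — no adjustment.

Bergstrom: $143,450; Petrov: $192,500; Marchetti: $247,750; Haddad: $112,800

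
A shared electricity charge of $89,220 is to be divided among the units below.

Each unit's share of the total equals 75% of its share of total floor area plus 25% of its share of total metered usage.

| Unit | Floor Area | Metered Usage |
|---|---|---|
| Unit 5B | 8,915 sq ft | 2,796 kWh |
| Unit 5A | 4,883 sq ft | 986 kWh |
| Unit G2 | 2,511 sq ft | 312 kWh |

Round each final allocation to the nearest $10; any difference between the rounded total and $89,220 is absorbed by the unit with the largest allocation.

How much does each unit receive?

Unit 5B: $51,810; Unit 5A: $25,410; Unit G2: $12,000

Floor area total 16,309; metered usage total 4,094.
Blended shares (75% floor area + 25% metered usage): Unit 5B 0.5807; Unit 5A 0.2848; Unit G2 0.1345.
Raw shares: Unit 5B 51,811.01; Unit 5A 25,406.64; Unit G2 12,002.35.
Rounded to nearest $10: Unit 5B $51,810; Unit 5A $25,410; Unit G2 $12,000. Sum = $89,220.
Rounded total matches; no reconciliation needed.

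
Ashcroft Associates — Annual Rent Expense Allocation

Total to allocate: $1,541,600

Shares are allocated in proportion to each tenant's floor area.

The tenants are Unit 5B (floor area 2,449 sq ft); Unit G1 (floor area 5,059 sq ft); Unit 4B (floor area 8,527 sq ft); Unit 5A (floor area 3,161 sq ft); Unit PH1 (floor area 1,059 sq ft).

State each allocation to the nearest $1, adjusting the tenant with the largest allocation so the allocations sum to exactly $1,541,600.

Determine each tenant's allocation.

Unit 5B: $186,392 · Unit G1: $385,038 · Unit 4B: $648,988 · Unit 5A: $240,582 · Unit PH1: $80,600

Total floor area = 20,255.
Unrounded shares: Unit 5B 2,449/20,255 × $1,541,600 = 186,392.42; Unit G1 5,059/20,255 × $1,541,600 = 385,038.48; Unit 4B 8,527/20,255 × $1,541,600 = 648,986.58; Unit 5A 3,161/20,255 × $1,541,600 = 240,582.45; Unit PH1 1,059/20,255 × $1,541,600 = 80,600.07.
Rounded to nearest $1: Unit 5B $186,392; Unit G1 $385,038; Unit 4B $648,987; Unit 5A $240,582; Unit PH1 $80,600. Sum = $1,541,599.
Difference $1,541,600 − $1,541,599 = +$1 applied to largest allocation (Unit 4B): Unit 4B becomes $648,988.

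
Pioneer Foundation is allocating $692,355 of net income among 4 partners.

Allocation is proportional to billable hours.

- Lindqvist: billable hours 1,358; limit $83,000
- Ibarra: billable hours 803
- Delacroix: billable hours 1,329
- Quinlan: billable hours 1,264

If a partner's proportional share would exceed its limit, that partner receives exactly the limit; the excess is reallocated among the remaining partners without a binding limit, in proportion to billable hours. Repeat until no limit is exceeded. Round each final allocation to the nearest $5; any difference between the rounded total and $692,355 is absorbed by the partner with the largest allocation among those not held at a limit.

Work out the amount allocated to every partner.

Lindqvist: $83,000; Ibarra: $144,085; Delacroix: $238,465; Quinlan: $226,805

Total billable hours = 4,754.
Unconstrained shares: Lindqvist 197,774.10; Ibarra 116,945.95; Delacroix 193,550.65; Quinlan 184,084.29.
Capped: Lindqvist ($83,000); residual $609,355 reallocated over remaining billable hours 3,396.
Remaining shares: Ibarra 144,084.82 → $144,085; Delacroix 238,466.67 → $238,465; Quinlan 226,803.51 → $226,805.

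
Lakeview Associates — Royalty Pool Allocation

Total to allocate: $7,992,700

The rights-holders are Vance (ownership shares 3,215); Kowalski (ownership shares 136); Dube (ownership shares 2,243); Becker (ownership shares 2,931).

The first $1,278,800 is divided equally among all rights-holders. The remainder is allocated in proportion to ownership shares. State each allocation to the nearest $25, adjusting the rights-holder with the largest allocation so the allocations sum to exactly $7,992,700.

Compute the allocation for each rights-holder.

Vance: $2,851,700 | Kowalski: $426,800 | Dube: $2,086,175 | Becker: $2,628,025

First tranche $1,278,800 split equally: $319,700 each.
Remainder $6,713,900 by ownership shares (total 8,525): Vance 2,531,986.92 → $2,531,975; Kowalski 107,107.38 → $107,100; Dube 1,766,484.19 → $1,766,475; Becker 2,308,321.51 → $2,308,325.
Rounding difference +$25 on remainder applied to Vance.
Totals: Vance $319,700 + $2,532,000 = $2,851,700; Kowalski $319,700 + $107,100 = $426,800; Dube $319,700 + $1,766,475 = $2,086,175; Becker $319,700 + $2,308,325 = $2,628,025.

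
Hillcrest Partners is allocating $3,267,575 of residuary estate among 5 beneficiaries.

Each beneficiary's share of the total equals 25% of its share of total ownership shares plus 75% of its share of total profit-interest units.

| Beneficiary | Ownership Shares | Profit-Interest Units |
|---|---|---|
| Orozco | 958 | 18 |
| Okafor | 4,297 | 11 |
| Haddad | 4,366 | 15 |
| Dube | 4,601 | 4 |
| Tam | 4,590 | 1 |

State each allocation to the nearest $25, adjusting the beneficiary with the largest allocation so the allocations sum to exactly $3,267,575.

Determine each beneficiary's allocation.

Ownership shares total 18,812; profit-interest units total 49.
Composite weights (25% ownership shares + 75% profit-interest units): Orozco 0.2882; Okafor 0.2255; Haddad 0.2876; Dube 0.1224; Tam 0.0763.
Proportional shares: Orozco 941,850.52; Okafor 736,746.20; Haddad 939,798.07; Dube 399,849.79; Tam 249,330.42.
Rounded to nearest $25: Orozco $941,850; Okafor $736,750; Haddad $939,800; Dube $399,850; Tam $249,325. Sum = $3,267,575.
No rounding difference to absorb.

Orozco: $941,850 · Okafor: $736,750 · Haddad: $939,800 · Dube: $399,850 · Tam: $249,325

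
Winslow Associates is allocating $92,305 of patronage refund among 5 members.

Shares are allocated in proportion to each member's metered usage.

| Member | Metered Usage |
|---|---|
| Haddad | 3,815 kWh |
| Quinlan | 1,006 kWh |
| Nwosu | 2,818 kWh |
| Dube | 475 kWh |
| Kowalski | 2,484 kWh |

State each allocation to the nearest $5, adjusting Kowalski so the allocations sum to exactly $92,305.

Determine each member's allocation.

Haddad: $33,225; Quinlan: $8,760; Nwosu: $24,545; Dube: $4,135; Kowalski: $21,640

Total metered usage = 10,598.
Proportional shares: Haddad 3,815/10,598 × $92,305 = 33,227.36; Quinlan 1,006/10,598 × $92,305 = 8,761.92; Nwosu 2,818/10,598 × $92,305 = 24,543.83; Dube 475/10,598 × $92,305 = 4,137.09; Kowalski 2,484/10,598 × $92,305 = 21,634.80.
Rounded to nearest $5: Haddad $33,225; Quinlan $8,760; Nwosu $24,545; Dube $4,135; Kowalski $21,635. Sum = $92,300.
Difference $92,305 − $92,300 = +$5 applied to Kowalski: Kowalski becomes $21,640.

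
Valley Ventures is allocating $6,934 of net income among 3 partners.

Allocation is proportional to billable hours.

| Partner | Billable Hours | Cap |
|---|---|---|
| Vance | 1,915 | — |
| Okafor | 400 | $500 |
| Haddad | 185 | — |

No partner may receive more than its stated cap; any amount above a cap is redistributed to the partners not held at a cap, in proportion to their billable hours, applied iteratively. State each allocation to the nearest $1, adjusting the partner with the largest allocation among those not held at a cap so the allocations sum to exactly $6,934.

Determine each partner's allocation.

Vance: $5,867 · Okafor: $500 · Haddad: $567

Sum of billable hours: 2,500.
Unconstrained shares: Vance 5,311.44; Okafor 1,109.44; Haddad 513.12.
Cap binds for Okafor ($500); balance $6,434 reallocated over remaining billable hours 2,100.
Redistributed shares: Vance 5,867.20 → $5,867; Haddad 566.80 → $567.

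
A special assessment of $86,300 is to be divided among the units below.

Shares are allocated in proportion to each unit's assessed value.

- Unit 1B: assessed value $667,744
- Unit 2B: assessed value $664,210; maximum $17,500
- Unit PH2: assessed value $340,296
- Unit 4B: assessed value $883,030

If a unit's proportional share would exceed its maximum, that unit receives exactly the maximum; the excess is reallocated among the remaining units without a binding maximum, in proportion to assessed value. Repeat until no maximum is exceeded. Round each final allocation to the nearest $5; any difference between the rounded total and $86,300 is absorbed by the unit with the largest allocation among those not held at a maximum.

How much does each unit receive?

Total assessed value = 2,555,280.
Proportional shares (ignoring caps): Unit 1B 22,551.86; Unit 2B 22,432.502; Unit PH2 11,492.89; Unit 4B 29,822.75.
Held at cap: Unit 2B ($17,500); balance $68,800 reallocated over remaining assessed value 1,891,070.
Remaining shares: Unit 1B 24,293.54 → $24,295; Unit PH2 12,380.49 → $12,380; Unit 4B 32,125.97 → $32,125.

Unit 1B: $24,295 · Unit 2B: $17,500 · Unit PH2: $12,380 · Unit 4B: $32,125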